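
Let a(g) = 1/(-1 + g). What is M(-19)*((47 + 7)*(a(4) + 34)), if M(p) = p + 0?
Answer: -35226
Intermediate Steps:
M(p) = p
M(-19)*((47 + 7)*(a(4) + 34)) = -19*(47 + 7)*(1/(-1 + 4) + 34) = -1026*(1/3 + 34) = -1026*(⅓ + 34) = -1026*103/3 = -19*1854 = -35226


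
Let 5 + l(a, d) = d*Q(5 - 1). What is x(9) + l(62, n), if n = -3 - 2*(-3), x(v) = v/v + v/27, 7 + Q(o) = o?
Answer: -38/3 ≈ -12.667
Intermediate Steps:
Q(o) = -7 + o
x(v) = 1 + v/27 (x(v) = 1 + v*(1/27) = 1 + v/27)
n = 3 (n = -3 + 6 = 3)
l(a, d) = -5 - 3*d (l(a, d) = -5 + d*(-7 + (5 - 1)) = -5 + d*(-7 + 4) = -5 + d*(-3) = -5 - 3*d)
x(9) + l(62, n) = (1 + (1/27)*9) + (-5 - 3*3) = (1 + ⅓) + (-5 - 9) = 4/3 - 14 = -38/3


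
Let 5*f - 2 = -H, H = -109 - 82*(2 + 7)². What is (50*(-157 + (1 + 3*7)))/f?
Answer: -11250/2251 ≈ -4.9978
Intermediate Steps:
H = -6751 (H = -109 - 82*9² = -109 - 82*81 = -109 - 6642 = -6751)
f = 6753/5 (f = ⅖ + (-1*(-6751))/5 = ⅖ + (⅕)*6751 = ⅖ + 6751/5 = 6753/5 ≈ 1350.6)
(50*(-157 + (1 + 3*7)))/f = (50*(-157 + (1 + 3*7)))/(6753/5) = (50*(-157 + (1 + 21)))*(5/6753) = (50*(-157 + 22))*(5/6753) = (50*(-135))*(5/6753) = -6750*5/6753 = -11250/2251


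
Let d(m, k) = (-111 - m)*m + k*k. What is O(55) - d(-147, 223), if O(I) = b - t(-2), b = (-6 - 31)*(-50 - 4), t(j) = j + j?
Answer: -42435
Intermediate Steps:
t(j) = 2*j
b = 1998 (b = -37*(-54) = 1998)
d(m, k) = k**2 + m*(-111 - m) (d(m, k) = m*(-111 - m) + k**2 = k**2 + m*(-111 - m))
O(I) = 2002 (O(I) = 1998 - 2*(-2) = 1998 - 1*(-4) = 1998 + 4 = 2002)
O(55) - d(-147, 223) = 2002 - (223**2 - 1*(-147)**2 - 111*(-147)) = 2002 - (49729 - 1*21609 + 16317) = 2002 - (49729 - 21609 + 16317) = 2002 - 1*44437 = 2002 - 44437 = -42435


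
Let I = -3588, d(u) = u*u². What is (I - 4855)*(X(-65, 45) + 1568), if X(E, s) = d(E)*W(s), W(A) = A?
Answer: 104326410751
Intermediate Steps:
d(u) = u³
X(E, s) = s*E³ (X(E, s) = E³*s = s*E³)
(I - 4855)*(X(-65, 45) + 1568) = (-3588 - 4855)*(45*(-65)³ + 1568) = -8443*(45*(-274625) + 1568) = -8443*(-12358125 + 1568) = -8443*(-12356557) = 104326410751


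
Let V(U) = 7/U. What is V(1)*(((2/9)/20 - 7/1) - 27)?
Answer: -21413/90 ≈ -237.92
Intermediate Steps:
V(1)*(((2/9)/20 - 7/1) - 27) = (7/1)*(((2/9)/20 - 7/1) - 27) = (7*1)*(((2*(⅑))*(1/20) - 7*1) - 27) = 7*(((2/9)*(1/20) - 7) - 27) = 7*((1/90 - 7) - 27) = 7*(-629/90 - 27) = 7*(-3059/90) = -21413/90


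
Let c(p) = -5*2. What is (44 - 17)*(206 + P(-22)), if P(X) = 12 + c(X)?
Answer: 5616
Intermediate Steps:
c(p) = -10
P(X) = 2 (P(X) = 12 - 10 = 2)
(44 - 17)*(206 + P(-22)) = (44 - 17)*(206 + 2) = 27*208 = 5616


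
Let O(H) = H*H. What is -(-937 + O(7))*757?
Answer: 672216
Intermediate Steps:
O(H) = H²
-(-937 + O(7))*757 = -(-937 + 7²)*757 = -(-937 + 49)*757 = -(-888)*757 = -1*(-672216) = 672216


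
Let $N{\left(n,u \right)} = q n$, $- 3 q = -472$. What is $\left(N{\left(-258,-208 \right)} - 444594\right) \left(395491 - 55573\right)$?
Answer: $-164923454748$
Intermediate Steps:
$q = \frac{472}{3}$ ($q = \left(- \frac{1}{3}\right) \left(-472\right) = \frac{472}{3} \approx 157.33$)
$N{\left(n,u \right)} = \frac{472 n}{3}$
$\left(N{\left(-258,-208 \right)} - 444594\right) \left(395491 - 55573\right) = \left(\frac{472}{3} \left(-258\right) - 444594\right) \left(395491 - 55573\right) = \left(-40592 - 444594\right) 339918 = \left(-485186\right) 339918 = -164923454748$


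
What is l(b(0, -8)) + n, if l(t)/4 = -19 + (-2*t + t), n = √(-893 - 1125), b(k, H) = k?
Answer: -76 + I*√2018 ≈ -76.0 + 44.922*I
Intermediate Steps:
n = I*√2018 (n = √(-2018) = I*√2018 ≈ 44.922*I)
l(t) = -76 - 4*t (l(t) = 4*(-19 + (-2*t + t)) = 4*(-19 - t) = -76 - 4*t)
l(b(0, -8)) + n = (-76 - 4*0) + I*√2018 = (-76 + 0) + I*√2018 = -76 + I*√2018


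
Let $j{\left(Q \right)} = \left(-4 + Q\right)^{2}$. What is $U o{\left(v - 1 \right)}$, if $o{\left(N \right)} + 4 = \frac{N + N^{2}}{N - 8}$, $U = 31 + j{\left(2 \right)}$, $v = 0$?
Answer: $-140$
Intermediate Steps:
$U = 35$ ($U = 31 + \left(-4 + 2\right)^{2} = 31 + \left(-2\right)^{2} = 31 + 4 = 35$)
$o{\left(N \right)} = -4 + \frac{N + N^{2}}{-8 + N}$ ($o{\left(N \right)} = -4 + \frac{N + N^{2}}{N - 8} = -4 + \frac{N + N^{2}}{-8 + N}$)
$U o{\left(v - 1 \right)} = 35 \frac{32 + \left(0 - 1\right)^{2} - 3 \left(0 - 1\right)}{-8 + \left(0 - 1\right)} = 35 \frac{32 + \left(-1\right)^{2} - -3}{-8 - 1} = 35 \frac{32 + 1 + 3}{-9} = 35 \left(\left(- \frac{1}{9}\right) 36\right) = 35 \left(-4\right) = -140$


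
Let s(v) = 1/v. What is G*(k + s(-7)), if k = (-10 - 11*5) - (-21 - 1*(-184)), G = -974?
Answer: 1555478/7 ≈ 2.2221e+5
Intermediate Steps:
k = -228 (k = (-10 - 55) - (-21 + 184) = -65 - 1*163 = -65 - 163 = -228)
G*(k + s(-7)) = -974*(-228 + 1/(-7)) = -974*(-228 - ⅐) = -974*(-1597/7) = 1555478/7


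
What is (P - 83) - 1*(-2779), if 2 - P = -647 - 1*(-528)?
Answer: 2817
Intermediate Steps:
P = 121 (P = 2 - (-647 - 1*(-528)) = 2 - (-647 + 528) = 2 - 1*(-119) = 2 + 119 = 121)
(P - 83) - 1*(-2779) = (121 - 83) - 1*(-2779) = 38 + 2779 = 2817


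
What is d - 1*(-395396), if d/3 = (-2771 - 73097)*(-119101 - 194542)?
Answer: 71386796768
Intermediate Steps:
d = 71386401372 (d = 3*((-2771 - 73097)*(-119101 - 194542)) = 3*(-75868*(-313643)) = 3*23795467124 = 71386401372)
d - 1*(-395396) = 71386401372 - 1*(-395396) = 71386401372 + 395396 = 71386796768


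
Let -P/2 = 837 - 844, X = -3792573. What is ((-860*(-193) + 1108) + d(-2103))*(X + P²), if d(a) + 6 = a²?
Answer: -17405838585507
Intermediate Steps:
P = 14 (P = -2*(837 - 844) = -2*(-7) = 14)
d(a) = -6 + a²
((-860*(-193) + 1108) + d(-2103))*(X + P²) = ((-860*(-193) + 1108) + (-6 + (-2103)²))*(-3792573 + 14²) = ((165980 + 1108) + (-6 + 4422609))*(-3792573 + 196) = (167088 + 4422603)*(-3792377) = 4589691*(-3792377) = -17405838585507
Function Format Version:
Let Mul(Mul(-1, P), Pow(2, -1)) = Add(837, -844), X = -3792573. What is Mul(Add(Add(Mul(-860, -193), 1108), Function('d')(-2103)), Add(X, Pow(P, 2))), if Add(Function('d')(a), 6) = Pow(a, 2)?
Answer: -17405838585507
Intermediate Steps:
P = 14 (P = Mul(-2, Add(837, -844)) = Mul(-2, -7) = 14)
Function('d')(a) = Add(-6, Pow(a, 2))
Mul(Add(Add(Mul(-860, -193), 1108), Function('d')(-2103)), Add(X, Pow(P, 2))) = Mul(Add(Add(Mul(-860, -193), 1108), Add(-6, Pow(-2103, 2))), Add(-3792573, Pow(14, 2))) = Mul(Add(Add(165980, 1108), Add(-6, 4422609)), Add(-3792573, 196)) = Mul(Add(167088, 4422603), -3792377) = Mul(4589691, -3792377) = -17405838585507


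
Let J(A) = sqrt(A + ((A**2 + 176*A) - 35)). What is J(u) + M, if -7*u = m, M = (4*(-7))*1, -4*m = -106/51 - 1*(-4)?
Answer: -28 + I*sqrt(237713)/102 ≈ -28.0 + 4.78*I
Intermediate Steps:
m = -49/102 (m = -(-106/51 - 1*(-4))/4 = -(-106*1/51 + 4)/4 = -(-106/51 + 4)/4 = -1/4*98/51 = -49/102 ≈ -0.48039)
M = -28 (M = -28*1 = -28)
u = 7/102 (u = -1/7*(-49/102) = 7/102 ≈ 0.068627)
J(A) = sqrt(-35 + A**2 + 177*A) (J(A) = sqrt(A + (-35 + A**2 + 176*A)) = sqrt(-35 + A**2 + 177*A))
J(u) + M = sqrt(-35 + (7/102)**2 + 177*(7/102)) - 28 = sqrt(-35 + 49/10404 + 413/34) - 28 = sqrt(-237713/10404) - 28 = I*sqrt(237713)/102 - 28 = -28 + I*sqrt(237713)/102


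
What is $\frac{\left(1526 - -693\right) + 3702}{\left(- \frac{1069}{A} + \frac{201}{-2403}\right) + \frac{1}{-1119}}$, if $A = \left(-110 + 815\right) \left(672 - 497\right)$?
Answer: $- \frac{72751561619625}{1145198029} \approx -63528.0$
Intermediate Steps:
$A = 123375$ ($A = 705 \cdot 175 = 123375$)
$\frac{\left(1526 - -693\right) + 3702}{\left(- \frac{1069}{A} + \frac{201}{-2403}\right) + \frac{1}{-1119}} = \frac{\left(1526 - -693\right) + 3702}{\left(- \frac{1069}{123375} + \frac{201}{-2403}\right) + \frac{1}{-1119}} = \frac{\left(1526 + 693\right) + 3702}{\left(\left(-1069\right) \frac{1}{123375} + 201 \left(- \frac{1}{2403}\right)\right) - \frac{1}{1119}} = \frac{2219 + 3702}{\left(- \frac{1069}{123375} - \frac{67}{801}\right) - \frac{1}{1119}} = \frac{5921}{- \frac{3040798}{32941125} - \frac{1}{1119}} = \frac{5921}{- \frac{1145198029}{12287039625}} = 5921 \left(- \frac{12287039625}{1145198029}\right) = - \frac{72751561619625}{1145198029}$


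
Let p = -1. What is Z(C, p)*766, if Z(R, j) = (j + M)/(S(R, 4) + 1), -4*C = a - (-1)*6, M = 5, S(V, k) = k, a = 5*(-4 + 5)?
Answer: 3064/5 ≈ 612.80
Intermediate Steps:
a = 5 (a = 5*1 = 5)
C = -11/4 (C = -(5 - (-1)*6)/4 = -(5 - 1*(-6))/4 = -(5 + 6)/4 = -1/4*11 = -11/4 ≈ -2.7500)
Z(R, j) = 1 + j/5 (Z(R, j) = (j + 5)/(4 + 1) = (5 + j)/5 = (5 + j)*(1/5) = 1 + j/5)
Z(C, p)*766 = (1 + (1/5)*(-1))*766 = (1 - 1/5)*766 = (4/5)*766 = 3064/5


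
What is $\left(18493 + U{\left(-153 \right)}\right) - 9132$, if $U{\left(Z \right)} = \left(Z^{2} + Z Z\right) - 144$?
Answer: $56035$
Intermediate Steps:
$U{\left(Z \right)} = -144 + 2 Z^{2}$ ($U{\left(Z \right)} = \left(Z^{2} + Z^{2}\right) - 144 = 2 Z^{2} - 144 = -144 + 2 Z^{2}$)
$\left(18493 + U{\left(-153 \right)}\right) - 9132 = \left(18493 - \left(144 - 2 \left(-153\right)^{2}\right)\right) - 9132 = \left(18493 + \left(-144 + 2 \cdot 23409\right)\right) - 9132 = \left(18493 + \left(-144 + 46818\right)\right) - 9132 = \left(18493 + 46674\right) - 9132 = 65167 - 9132 = 56035$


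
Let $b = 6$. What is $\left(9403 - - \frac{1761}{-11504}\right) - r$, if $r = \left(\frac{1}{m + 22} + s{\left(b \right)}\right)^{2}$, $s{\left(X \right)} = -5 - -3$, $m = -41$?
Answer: $\frac{39031999127}{4152944} \approx 9398.6$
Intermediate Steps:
$s{\left(X \right)} = -2$ ($s{\left(X \right)} = -5 + 3 = -2$)
$r = \frac{1521}{361}$ ($r = \left(\frac{1}{-41 + 22} - 2\right)^{2} = \left(\frac{1}{-19} - 2\right)^{2} = \left(- \frac{1}{19} - 2\right)^{2} = \left(- \frac{39}{19}\right)^{2} = \frac{1521}{361} \approx 4.2133$)
$\left(9403 - - \frac{1761}{-11504}\right) - r = \left(9403 - - \frac{1761}{-11504}\right) - \frac{1521}{361} = \left(9403 - \left(-1761\right) \left(- \frac{1}{11504}\right)\right) - \frac{1521}{361} = \left(9403 - \frac{1761}{11504}\right) - \frac{1521}{361} = \frac{108170351}{11504} - \frac{1521}{361} = \frac{39031999127}{4152944}$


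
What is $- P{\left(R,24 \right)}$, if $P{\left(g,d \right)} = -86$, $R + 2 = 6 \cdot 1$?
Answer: $86$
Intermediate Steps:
$R = 4$ ($R = -2 + 6 \cdot 1 = -2 + 6 = 4$)
$- P{\left(R,24 \right)} = \left(-1\right) \left(-86\right) = 86$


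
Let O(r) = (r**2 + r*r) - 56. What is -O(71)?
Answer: -10026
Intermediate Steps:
O(r) = -56 + 2*r**2 (O(r) = (r**2 + r**2) - 56 = 2*r**2 - 56 = -56 + 2*r**2)
-O(71) = -(-56 + 2*71**2) = -(-56 + 2*5041) = -(-56 + 10082) = -1*10026 = -10026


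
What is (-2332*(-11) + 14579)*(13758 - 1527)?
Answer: 492065361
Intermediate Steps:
(-2332*(-11) + 14579)*(13758 - 1527) = (25652 + 14579)*12231 = 40231*12231 = 492065361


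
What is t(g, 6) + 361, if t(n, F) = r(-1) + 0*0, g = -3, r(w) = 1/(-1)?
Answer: 360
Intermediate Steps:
r(w) = -1
t(n, F) = -1 (t(n, F) = -1 + 0*0 = -1 + 0 = -1)
t(g, 6) + 361 = -1 + 361 = 360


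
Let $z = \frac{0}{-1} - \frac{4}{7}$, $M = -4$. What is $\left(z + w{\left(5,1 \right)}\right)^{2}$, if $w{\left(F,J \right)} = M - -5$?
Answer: $\frac{9}{49} \approx 0.18367$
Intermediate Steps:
$w{\left(F,J \right)} = 1$ ($w{\left(F,J \right)} = -4 - -5 = -4 + 5 = 1$)
$z = - \frac{4}{7}$ ($z = 0 \left(-1\right) - \frac{4}{7} = 0 - \frac{4}{7} = - \frac{4}{7} \approx -0.57143$)
$\left(z + w{\left(5,1 \right)}\right)^{2} = \left(- \frac{4}{7} + 1\right)^{2} = \left(\frac{3}{7}\right)^{2} = \frac{9}{49}$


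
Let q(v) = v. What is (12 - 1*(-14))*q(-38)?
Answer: -988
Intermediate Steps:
(12 - 1*(-14))*q(-38) = (12 - 1*(-14))*(-38) = (12 + 14)*(-38) = 26*(-38) = -988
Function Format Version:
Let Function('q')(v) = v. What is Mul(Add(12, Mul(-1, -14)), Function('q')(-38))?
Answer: -988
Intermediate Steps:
Mul(Add(12, Mul(-1, -14)), Function('q')(-38)) = Mul(Add(12, Mul(-1, -14)), -38) = Mul(Add(12, 14), -38) = Mul(26, -38) = -988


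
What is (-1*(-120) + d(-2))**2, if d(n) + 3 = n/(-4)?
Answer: 55225/4 ≈ 13806.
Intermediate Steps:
d(n) = -3 - n/4 (d(n) = -3 + n/(-4) = -3 + n*(-1/4) = -3 - n/4)
(-1*(-120) + d(-2))**2 = (-1*(-120) + (-3 - 1/4*(-2)))**2 = (120 + (-3 + 1/2))**2 = (120 - 5/2)**2 = (235/2)**2 = 55225/4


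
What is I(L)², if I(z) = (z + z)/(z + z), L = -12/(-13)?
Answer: 1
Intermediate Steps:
L = 12/13 (L = -12*(-1/13) = 12/13 ≈ 0.92308)
I(z) = 1 (I(z) = (2*z)/((2*z)) = (2*z)*(1/(2*z)) = 1)
I(L)² = 1² = 1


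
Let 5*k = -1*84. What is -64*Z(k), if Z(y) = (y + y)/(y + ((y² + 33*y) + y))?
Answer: -640/91 ≈ -7.0330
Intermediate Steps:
k = -84/5 (k = (-1*84)/5 = (⅕)*(-84) = -84/5 ≈ -16.800)
Z(y) = 2*y/(y² + 35*y) (Z(y) = (2*y)/(y + (y² + 34*y)) = (2*y)/(y² + 35*y) = 2*y/(y² + 35*y))
-64*Z(k) = -128/(35 - 84/5) = -128/91/5 = -128*5/91 = -64*10/91 = -640/91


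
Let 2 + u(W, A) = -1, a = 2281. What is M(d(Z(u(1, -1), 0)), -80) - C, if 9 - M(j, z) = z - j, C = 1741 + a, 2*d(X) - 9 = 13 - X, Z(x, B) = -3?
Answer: -7841/2 ≈ -3920.5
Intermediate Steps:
u(W, A) = -3 (u(W, A) = -2 - 1 = -3)
d(X) = 11 - X/2 (d(X) = 9/2 + (13 - X)/2 = 9/2 + (13/2 - X/2) = 11 - X/2)
C = 4022 (C = 1741 + 2281 = 4022)
M(j, z) = 9 + j - z (M(j, z) = 9 - (z - j) = 9 + (j - z) = 9 + j - z)
M(d(Z(u(1, -1), 0)), -80) - C = (9 + (11 - 1/2*(-3)) - 1*(-80)) - 1*4022 = (9 + (11 + 3/2) + 80) - 4022 = (9 + 25/2 + 80) - 4022 = 203/2 - 4022 = -7841/2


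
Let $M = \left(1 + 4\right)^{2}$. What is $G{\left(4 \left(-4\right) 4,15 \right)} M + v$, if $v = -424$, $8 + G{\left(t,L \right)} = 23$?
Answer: $-49$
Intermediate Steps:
$G{\left(t,L \right)} = 15$ ($G{\left(t,L \right)} = -8 + 23 = 15$)
$M = 25$ ($M = 5^{2} = 25$)
$G{\left(4 \left(-4\right) 4,15 \right)} M + v = 15 \cdot 25 - 424 = 375 - 424 = -49$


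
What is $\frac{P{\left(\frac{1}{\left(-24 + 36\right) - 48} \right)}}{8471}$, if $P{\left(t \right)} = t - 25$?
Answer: $- \frac{901}{304956} \approx -0.0029545$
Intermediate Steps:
$P{\left(t \right)} = -25 + t$
$\frac{P{\left(\frac{1}{\left(-24 + 36\right) - 48} \right)}}{8471} = \frac{-25 + \frac{1}{\left(-24 + 36\right) - 48}}{8471} = \left(-25 + \frac{1}{12 - 48}\right) \frac{1}{8471} = \left(-25 + \frac{1}{-36}\right) \frac{1}{8471} = \left(-25 - \frac{1}{36}\right) \frac{1}{8471} = \left(- \frac{901}{36}\right) \frac{1}{8471} = - \frac{901}{304956}$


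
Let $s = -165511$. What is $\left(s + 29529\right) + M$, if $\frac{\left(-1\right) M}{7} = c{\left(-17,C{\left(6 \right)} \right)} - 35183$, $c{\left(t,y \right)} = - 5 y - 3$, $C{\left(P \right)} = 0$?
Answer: $110320$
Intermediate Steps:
$c{\left(t,y \right)} = -3 - 5 y$
$M = 246302$ ($M = - 7 \left(\left(-3 - 0\right) - 35183\right) = - 7 \left(\left(-3 + 0\right) - 35183\right) = - 7 \left(-3 - 35183\right) = \left(-7\right) \left(-35186\right) = 246302$)
$\left(s + 29529\right) + M = \left(-165511 + 29529\right) + 246302 = -135982 + 246302 = 110320$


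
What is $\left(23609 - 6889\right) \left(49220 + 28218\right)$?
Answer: $1294763360$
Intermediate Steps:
$\left(23609 - 6889\right) \left(49220 + 28218\right) = 16720 \cdot 77438 = 1294763360$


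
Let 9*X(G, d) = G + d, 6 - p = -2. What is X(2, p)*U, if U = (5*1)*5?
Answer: 250/9 ≈ 27.778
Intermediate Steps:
p = 8 (p = 6 - 1*(-2) = 6 + 2 = 8)
X(G, d) = G/9 + d/9 (X(G, d) = (G + d)/9 = G/9 + d/9)
U = 25 (U = 5*5 = 25)
X(2, p)*U = ((⅑)*2 + (⅑)*8)*25 = (2/9 + 8/9)*25 = (10/9)*25 = 250/9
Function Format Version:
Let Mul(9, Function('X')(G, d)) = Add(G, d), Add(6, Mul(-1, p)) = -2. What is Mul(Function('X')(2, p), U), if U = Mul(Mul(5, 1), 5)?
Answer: Rational(250, 9) ≈ 27.778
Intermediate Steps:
p = 8 (p = Add(6, Mul(-1, -2)) = Add(6, 2) = 8)
Function('X')(G, d) = Add(Mul(Rational(1, 9), G), Mul(Rational(1, 9), d)) (Function('X')(G, d) = Mul(Rational(1, 9), Add(G, d)) = Add(Mul(Rational(1, 9), G), Mul(Rational(1, 9), d)))
U = 25 (U = Mul(5, 5) = 25)
Mul(Function('X')(2, p), U) = Mul(Add(Mul(Rational(1, 9), 2), Mul(Rational(1, 9), 8)), 25) = Mul(Add(Rational(2, 9), Rational(8, 9)), 25) = Mul(Rational(10, 9), 25) = Rational(250, 9)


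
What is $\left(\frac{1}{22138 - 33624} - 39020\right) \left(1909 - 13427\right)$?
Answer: $\frac{2581090049239}{5743} \approx 4.4943 \cdot 10^{8}$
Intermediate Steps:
$\left(\frac{1}{22138 - 33624} - 39020\right) \left(1909 - 13427\right) = \left(\frac{1}{-11486} - 39020\right) \left(-11518\right) = \left(- \frac{1}{11486} - 39020\right) \left(-11518\right) = \left(- \frac{448183721}{11486}\right) \left(-11518\right) = \frac{2581090049239}{5743}$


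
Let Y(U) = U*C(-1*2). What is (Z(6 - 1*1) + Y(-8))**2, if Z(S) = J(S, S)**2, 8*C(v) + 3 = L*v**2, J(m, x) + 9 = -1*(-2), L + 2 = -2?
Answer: 4624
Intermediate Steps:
L = -4 (L = -2 - 2 = -4)
J(m, x) = -7 (J(m, x) = -9 - 1*(-2) = -9 + 2 = -7)
C(v) = -3/8 - v**2/2 (C(v) = -3/8 + (-4*v**2)/8 = -3/8 - v**2/2)
Z(S) = 49 (Z(S) = (-7)**2 = 49)
Y(U) = -19*U/8 (Y(U) = U*(-3/8 - (-1*2)**2/2) = U*(-3/8 - 1/2*(-2)**2) = U*(-3/8 - 1/2*4) = U*(-3/8 - 2) = U*(-19/8) = -19*U/8)
(Z(6 - 1*1) + Y(-8))**2 = (49 - 19/8*(-8))**2 = (49 + 19)**2 = 68**2 = 4624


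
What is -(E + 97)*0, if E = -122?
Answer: 0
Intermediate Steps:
-(E + 97)*0 = -(-122 + 97)*0 = -(-25)*0 = -1*0 = 0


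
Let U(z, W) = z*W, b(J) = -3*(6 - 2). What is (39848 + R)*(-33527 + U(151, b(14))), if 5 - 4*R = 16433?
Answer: -1263051199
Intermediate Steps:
b(J) = -12 (b(J) = -3*4 = -12)
U(z, W) = W*z
R = -4107 (R = 5/4 - 1/4*16433 = 5/4 - 16433/4 = -4107)
(39848 + R)*(-33527 + U(151, b(14))) = (39848 - 4107)*(-33527 - 12*151) = 35741*(-33527 - 1812) = 35741*(-35339) = -1263051199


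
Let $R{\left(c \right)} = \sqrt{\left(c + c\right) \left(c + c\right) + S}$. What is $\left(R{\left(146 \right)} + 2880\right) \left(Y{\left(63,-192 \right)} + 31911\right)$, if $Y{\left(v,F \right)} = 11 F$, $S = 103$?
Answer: $85821120 + 29799 \sqrt{85367} \approx 9.4528 \cdot 10^{7}$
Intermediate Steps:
$R{\left(c \right)} = \sqrt{103 + 4 c^{2}}$ ($R{\left(c \right)} = \sqrt{\left(c + c\right) \left(c + c\right) + 103} = \sqrt{2 c 2 c + 103} = \sqrt{4 c^{2} + 103} = \sqrt{103 + 4 c^{2}}$)
$\left(R{\left(146 \right)} + 2880\right) \left(Y{\left(63,-192 \right)} + 31911\right) = \left(\sqrt{103 + 4 \cdot 146^{2}} + 2880\right) \left(11 \left(-192\right) + 31911\right) = \left(\sqrt{103 + 4 \cdot 21316} + 2880\right) \left(-2112 + 31911\right) = \left(\sqrt{103 + 85264} + 2880\right) 29799 = \left(\sqrt{85367} + 2880\right) 29799 = \left(2880 + \sqrt{85367}\right) 29799 = 85821120 + 29799 \sqrt{85367}$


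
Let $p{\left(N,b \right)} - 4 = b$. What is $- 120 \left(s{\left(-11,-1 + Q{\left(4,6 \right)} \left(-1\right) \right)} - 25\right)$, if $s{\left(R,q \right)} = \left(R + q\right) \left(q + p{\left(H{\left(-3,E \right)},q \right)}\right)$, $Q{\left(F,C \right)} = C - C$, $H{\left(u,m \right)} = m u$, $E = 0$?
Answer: $5880$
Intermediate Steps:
$p{\left(N,b \right)} = 4 + b$
$Q{\left(F,C \right)} = 0$
$s{\left(R,q \right)} = \left(4 + 2 q\right) \left(R + q\right)$ ($s{\left(R,q \right)} = \left(R + q\right) \left(q + \left(4 + q\right)\right) = \left(R + q\right) \left(4 + 2 q\right) = \left(4 + 2 q\right) \left(R + q\right)$)
$- 120 \left(s{\left(-11,-1 + Q{\left(4,6 \right)} \left(-1\right) \right)} - 25\right) = - 120 \left(\left(2 \left(-1 + 0 \left(-1\right)\right)^{2} + 4 \left(-11\right) + 4 \left(-1 + 0 \left(-1\right)\right) + 2 \left(-11\right) \left(-1 + 0 \left(-1\right)\right)\right) - 25\right) = - 120 \left(\left(2 \left(-1 + 0\right)^{2} - 44 + 4 \left(-1 + 0\right) + 2 \left(-11\right) \left(-1 + 0\right)\right) - 25\right) = - 120 \left(\left(2 \left(-1\right)^{2} - 44 + 4 \left(-1\right) + 2 \left(-11\right) \left(-1\right)\right) - 25\right) = - 120 \left(\left(2 \cdot 1 - 44 - 4 + 22\right) - 25\right) = - 120 \left(\left(2 - 44 - 4 + 22\right) - 25\right) = - 120 \left(-24 - 25\right) = \left(-120\right) \left(-49\right) = 5880$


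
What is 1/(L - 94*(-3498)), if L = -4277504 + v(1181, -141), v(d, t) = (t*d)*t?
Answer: 1/19530769 ≈ 5.1201e-8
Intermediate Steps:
v(d, t) = d*t**2 (v(d, t) = (d*t)*t = d*t**2)
L = 19201957 (L = -4277504 + 1181*(-141)**2 = -4277504 + 1181*19881 = -4277504 + 23479461 = 19201957)
1/(L - 94*(-3498)) = 1/(19201957 - 94*(-3498)) = 1/(19201957 + 328812) = 1/19530769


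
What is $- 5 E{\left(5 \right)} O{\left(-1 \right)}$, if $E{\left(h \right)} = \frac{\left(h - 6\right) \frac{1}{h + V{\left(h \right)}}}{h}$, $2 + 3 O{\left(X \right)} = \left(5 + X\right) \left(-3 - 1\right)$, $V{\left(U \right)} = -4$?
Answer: $-6$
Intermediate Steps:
$O{\left(X \right)} = - \frac{22}{3} - \frac{4 X}{3}$ ($O{\left(X \right)} = - \frac{2}{3} + \frac{\left(5 + X\right) \left(-3 - 1\right)}{3} = - \frac{2}{3} + \frac{\left(5 + X\right) \left(-4\right)}{3} = - \frac{2}{3} + \frac{-20 - 4 X}{3} = - \frac{2}{3} - \left(\frac{20}{3} + \frac{4 X}{3}\right) = - \frac{22}{3} - \frac{4 X}{3}$)
$E{\left(h \right)} = \frac{-6 + h}{h \left(-4 + h\right)}$ ($E{\left(h \right)} = \frac{\left(h - 6\right) \frac{1}{h - 4}}{h} = \frac{\left(-6 + h\right) \frac{1}{-4 + h}}{h} = \frac{\frac{1}{-4 + h} \left(-6 + h\right)}{h} = \frac{-6 + h}{h \left(-4 + h\right)}$)
$- 5 E{\left(5 \right)} O{\left(-1 \right)} = - 5 \frac{-6 + 5}{5 \left(-4 + 5\right)} \left(- \frac{22}{3} - - \frac{4}{3}\right) = - 5 \cdot \frac{1}{5} \cdot 1^{-1} \left(-1\right) \left(- \frac{22}{3} + \frac{4}{3}\right) = - 5 \cdot \frac{1}{5} \cdot 1 \left(-1\right) \left(-6\right) = \left(-5\right) \left(- \frac{1}{5}\right) \left(-6\right) = 1 \left(-6\right) = -6$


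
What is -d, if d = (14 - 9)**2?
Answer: -25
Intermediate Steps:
d = 25 (d = 5**2 = 25)
-d = -1*25 = -25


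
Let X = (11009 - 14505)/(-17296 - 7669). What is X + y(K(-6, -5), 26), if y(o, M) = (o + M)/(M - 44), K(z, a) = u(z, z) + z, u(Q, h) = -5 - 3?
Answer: -39442/74895 ≈ -0.52663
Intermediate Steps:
u(Q, h) = -8
K(z, a) = -8 + z
X = 3496/24965 (X = -3496/(-24965) = -3496*(-1/24965) = 3496/24965 ≈ 0.14004)
y(o, M) = (M + o)/(-44 + M)
X + y(K(-6, -5), 26) = 3496/24965 + (26 + (-8 - 6))/(-44 + 26) = 3496/24965 + (26 - 14)/(-18) = 3496/24965 - 1/18*12 = 3496/24965 - 2/3 = -39442/74895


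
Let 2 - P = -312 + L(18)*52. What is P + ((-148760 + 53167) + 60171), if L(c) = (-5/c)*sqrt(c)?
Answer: -35108 + 130*sqrt(2)/3 ≈ -35047.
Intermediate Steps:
L(c) = -5/sqrt(c)
P = 314 + 130*sqrt(2)/3 (P = 2 - (-312 - 5*sqrt(2)/6*52) = 2 - (-312 - 130*sqrt(2)/3) = 2 + (312 + 130*sqrt(2)/3) = 314 + 130*sqrt(2)/3 ≈ 375.28)
P + ((-148760 + 53167) + 60171) = (314 + 130*sqrt(2)/3) + ((-148760 + 53167) + 60171) = (314 + 130*sqrt(2)/3) + (-95593 + 60171) = (314 + 130*sqrt(2)/3) - 35422 = -35108 + 130*sqrt(2)/3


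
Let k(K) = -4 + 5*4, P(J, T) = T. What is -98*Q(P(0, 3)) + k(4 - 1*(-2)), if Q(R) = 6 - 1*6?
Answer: 16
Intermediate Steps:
k(K) = 16 (k(K) = -4 + 20 = 16)
Q(R) = 0 (Q(R) = 6 - 6 = 0)
-98*Q(P(0, 3)) + k(4 - 1*(-2)) = -98*0 + 16 = 0 + 16 = 16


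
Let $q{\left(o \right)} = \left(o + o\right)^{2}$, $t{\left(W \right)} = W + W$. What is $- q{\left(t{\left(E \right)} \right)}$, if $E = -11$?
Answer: $-1936$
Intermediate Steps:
$t{\left(W \right)} = 2 W$
$q{\left(o \right)} = 4 o^{2}$ ($q{\left(o \right)} = \left(2 o\right)^{2} = 4 o^{2}$)
$- q{\left(t{\left(E \right)} \right)} = - 4 \left(2 \left(-11\right)\right)^{2} = - 4 \left(-22\right)^{2} = - 4 \cdot 484 = \left(-1\right) 1936 = -1936$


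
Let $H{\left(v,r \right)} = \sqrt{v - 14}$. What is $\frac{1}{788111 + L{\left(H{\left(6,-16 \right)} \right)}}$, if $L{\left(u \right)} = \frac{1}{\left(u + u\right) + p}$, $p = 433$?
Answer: $\frac{4618355102}{3639776468456449} + \frac{i \sqrt{2}}{29118211747651592} \approx 1.2689 \cdot 10^{-6} + 4.8568 \cdot 10^{-17} i$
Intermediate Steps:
$H{\left(v,r \right)} = \sqrt{-14 + v}$
$L{\left(u \right)} = \frac{1}{433 + 2 u}$ ($L{\left(u \right)} = \frac{1}{\left(u + u\right) + 433} = \frac{1}{2 u + 433} = \frac{1}{433 + 2 u}$)
$\frac{1}{788111 + L{\left(H{\left(6,-16 \right)} \right)}} = \frac{1}{788111 + \frac{1}{433 + 2 \sqrt{-14 + 6}}} = \frac{1}{788111 + \frac{1}{433 + 2 \sqrt{-8}}} = \frac{1}{788111 + \frac{1}{433 + 2 \cdot 2 i \sqrt{2}}} = \frac{1}{788111 + \frac{1}{433 + 4 i \sqrt{2}}}$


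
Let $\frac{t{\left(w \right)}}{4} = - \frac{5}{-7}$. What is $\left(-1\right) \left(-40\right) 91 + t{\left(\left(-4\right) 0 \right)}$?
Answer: $\frac{25500}{7} \approx 3642.9$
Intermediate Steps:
$t{\left(w \right)} = \frac{20}{7}$ ($t{\left(w \right)} = 4 \left(- \frac{5}{-7}\right) = 4 \left(\left(-5\right) \left(- \frac{1}{7}\right)\right) = 4 \cdot \frac{5}{7} = \frac{20}{7}$)
$\left(-1\right) \left(-40\right) 91 + t{\left(\left(-4\right) 0 \right)} = \left(-1\right) \left(-40\right) 91 + \frac{20}{7} = 40 \cdot 91 + \frac{20}{7} = 3640 + \frac{20}{7} = \frac{25500}{7}$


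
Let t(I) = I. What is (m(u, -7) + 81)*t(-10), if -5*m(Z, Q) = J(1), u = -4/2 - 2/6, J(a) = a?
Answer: -808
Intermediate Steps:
u = -7/3 (u = -4*½ - 2*⅙ = -2 - ⅓ = -7/3 ≈ -2.3333)
m(Z, Q) = -⅕ (m(Z, Q) = -⅕*1 = -⅕)
(m(u, -7) + 81)*t(-10) = (-⅕ + 81)*(-10) = (404/5)*(-10) = -808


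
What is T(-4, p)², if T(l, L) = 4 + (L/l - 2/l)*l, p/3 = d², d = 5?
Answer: 5929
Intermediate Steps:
p = 75 (p = 3*5² = 3*25 = 75)
T(l, L) = 4 + l*(-2/l + L/l) (T(l, L) = 4 + (-2/l + L/l)*l = 4 + l*(-2/l + L/l))
T(-4, p)² = (2 + 75)² = 77² = 5929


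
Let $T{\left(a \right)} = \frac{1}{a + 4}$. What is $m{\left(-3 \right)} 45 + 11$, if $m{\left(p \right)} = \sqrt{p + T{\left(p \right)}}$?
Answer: $11 + 45 i \sqrt{2} \approx 11.0 + 63.64 i$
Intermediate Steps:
$T{\left(a \right)} = \frac{1}{4 + a}$
$m{\left(p \right)} = \sqrt{p + \frac{1}{4 + p}}$
$m{\left(-3 \right)} 45 + 11 = \sqrt{\frac{1 - 3 \left(4 - 3\right)}{4 - 3}} \cdot 45 + 11 = \sqrt{\frac{1 - 3}{1}} \cdot 45 + 11 = \sqrt{1 \left(1 - 3\right)} 45 + 11 = \sqrt{1 \left(-2\right)} 45 + 11 = \sqrt{-2} \cdot 45 + 11 = i \sqrt{2} \cdot 45 + 11 = 45 i \sqrt{2} + 11 = 11 + 45 i \sqrt{2}$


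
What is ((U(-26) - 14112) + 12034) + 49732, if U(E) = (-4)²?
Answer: 47670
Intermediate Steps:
U(E) = 16
((U(-26) - 14112) + 12034) + 49732 = ((16 - 14112) + 12034) + 49732 = (-14096 + 12034) + 49732 = -2062 + 49732 = 47670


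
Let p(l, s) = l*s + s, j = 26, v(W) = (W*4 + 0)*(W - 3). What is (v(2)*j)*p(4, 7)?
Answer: -7280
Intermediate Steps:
v(W) = 4*W*(-3 + W) (v(W) = (4*W + 0)*(-3 + W) = (4*W)*(-3 + W) = 4*W*(-3 + W))
p(l, s) = s + l*s
(v(2)*j)*p(4, 7) = ((4*2*(-3 + 2))*26)*(7*(1 + 4)) = ((4*2*(-1))*26)*(7*5) = -8*26*35 = -208*35 = -7280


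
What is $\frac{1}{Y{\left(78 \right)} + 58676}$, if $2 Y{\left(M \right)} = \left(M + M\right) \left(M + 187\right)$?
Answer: $\frac{1}{79346} \approx 1.2603 \cdot 10^{-5}$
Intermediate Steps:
$Y{\left(M \right)} = M \left(187 + M\right)$ ($Y{\left(M \right)} = \frac{\left(M + M\right) \left(M + 187\right)}{2} = \frac{2 M \left(187 + M\right)}{2} = M \left(187 + M\right)$)
$\frac{1}{Y{\left(78 \right)} + 58676} = \frac{1}{78 \left(187 + 78\right) + 58676} = \frac{1}{78 \cdot 265 + 58676} = \frac{1}{20670 + 58676} = \frac{1}{79346}$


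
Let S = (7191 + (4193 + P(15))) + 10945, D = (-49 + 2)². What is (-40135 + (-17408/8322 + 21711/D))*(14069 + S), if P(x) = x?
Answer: -13430415082555640/9191649 ≈ -1.4612e+9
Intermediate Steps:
D = 2209 (D = (-47)² = 2209)
S = 22344 (S = (7191 + (4193 + 15)) + 10945 = (7191 + 4208) + 10945 = 11399 + 10945 = 22344)
(-40135 + (-17408/8322 + 21711/D))*(14069 + S) = (-40135 + (-17408/8322 + 21711/2209))*(14069 + 22344) = (-40135 + (-17408*1/8322 + 21711*(1/2209)))*36413 = (-40135 + (-8704/4161 + 21711/2209))*36413 = (-40135 + 71112335/9191649)*36413 = -368835720280/9191649*36413 = -13430415082555640/9191649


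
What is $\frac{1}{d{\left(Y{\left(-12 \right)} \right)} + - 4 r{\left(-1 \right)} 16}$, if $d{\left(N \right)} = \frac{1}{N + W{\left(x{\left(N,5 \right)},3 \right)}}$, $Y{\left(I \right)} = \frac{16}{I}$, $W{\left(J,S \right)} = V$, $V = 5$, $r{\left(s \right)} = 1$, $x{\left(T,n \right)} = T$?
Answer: $- \frac{11}{701} \approx -0.015692$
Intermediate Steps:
$W{\left(J,S \right)} = 5$
$d{\left(N \right)} = \frac{1}{5 + N}$ ($d{\left(N \right)} = \frac{1}{N + 5} = \frac{1}{5 + N}$)
$\frac{1}{d{\left(Y{\left(-12 \right)} \right)} + - 4 r{\left(-1 \right)} 16} = \frac{1}{\frac{1}{5 + \frac{16}{-12}} + \left(-4\right) 1 \cdot 16} = \frac{1}{\frac{1}{5 + 16 \left(- \frac{1}{12}\right)} - 64} = \frac{1}{\frac{1}{5 - \frac{4}{3}} - 64} = \frac{1}{\frac{1}{\frac{11}{3}} - 64} = \frac{1}{\frac{3}{11} - 64} = \frac{1}{- \frac{701}{11}} = - \frac{11}{701}$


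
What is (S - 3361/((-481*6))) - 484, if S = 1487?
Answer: 2898019/2886 ≈ 1004.2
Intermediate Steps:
(S - 3361/((-481*6))) - 484 = (1487 - 3361/((-481*6))) - 484 = (1487 - 3361/(-2886)) - 484 = (1487 - 3361*(-1/2886)) - 484 = (1487 + 3361/2886) - 484 = 4294843/2886 - 484 = 2898019/2886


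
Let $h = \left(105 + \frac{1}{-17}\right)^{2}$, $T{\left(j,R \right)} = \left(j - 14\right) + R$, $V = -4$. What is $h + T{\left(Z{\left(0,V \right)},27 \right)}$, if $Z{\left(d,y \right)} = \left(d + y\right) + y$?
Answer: $\frac{3184101}{289} \approx 11018.0$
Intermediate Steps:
$Z{\left(d,y \right)} = d + 2 y$
$T{\left(j,R \right)} = -14 + R + j$ ($T{\left(j,R \right)} = \left(-14 + j\right) + R = -14 + R + j$)
$h = \frac{3182656}{289}$ ($h = \left(105 - \frac{1}{17}\right)^{2} = \left(\frac{1784}{17}\right)^{2} = \frac{3182656}{289} \approx 11013.0$)
$h + T{\left(Z{\left(0,V \right)},27 \right)} = \frac{3182656}{289} + \left(-14 + 27 + \left(0 + 2 \left(-4\right)\right)\right) = \frac{3182656}{289} + \left(-14 + 27 + \left(0 - 8\right)\right) = \frac{3182656}{289} - -5 = \frac{3182656}{289} + 5 = \frac{3184101}{289}$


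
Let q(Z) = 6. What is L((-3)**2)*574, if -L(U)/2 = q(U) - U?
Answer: 3444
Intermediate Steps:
L(U) = -12 + 2*U (L(U) = -2*(6 - U) = -12 + 2*U)
L((-3)**2)*574 = (-12 + 2*(-3)**2)*574 = (-12 + 2*9)*574 = (-12 + 18)*574 = 6*574 = 3444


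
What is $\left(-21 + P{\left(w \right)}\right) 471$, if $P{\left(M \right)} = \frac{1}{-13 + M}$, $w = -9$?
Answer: $- \frac{218073}{22} \approx -9912.4$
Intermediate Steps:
$\left(-21 + P{\left(w \right)}\right) 471 = \left(-21 + \frac{1}{-13 - 9}\right) 471 = \left(-21 + \frac{1}{-22}\right) 471 = \left(-21 - \frac{1}{22}\right) 471 = \left(- \frac{463}{22}\right) 471 = - \frac{218073}{22}$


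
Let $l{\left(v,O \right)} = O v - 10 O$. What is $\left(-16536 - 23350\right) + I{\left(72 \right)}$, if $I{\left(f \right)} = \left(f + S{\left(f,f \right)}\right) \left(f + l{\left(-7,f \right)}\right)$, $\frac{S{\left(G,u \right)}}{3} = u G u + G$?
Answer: $-1290316750$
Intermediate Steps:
$l{\left(v,O \right)} = - 10 O + O v$
$S{\left(G,u \right)} = 3 G + 3 G u^{2}$ ($S{\left(G,u \right)} = 3 \left(u G u + G\right) = 3 \left(G u u + G\right) = 3 \left(G u^{2} + G\right) = 3 \left(G + G u^{2}\right) = 3 G + 3 G u^{2}$)
$I{\left(f \right)} = - 16 f \left(f + 3 f \left(1 + f^{2}\right)\right)$ ($I{\left(f \right)} = \left(f + 3 f \left(1 + f^{2}\right)\right) \left(f + f \left(-10 - 7\right)\right) = \left(f + 3 f \left(1 + f^{2}\right)\right) \left(f + f \left(-17\right)\right) = \left(f + 3 f \left(1 + f^{2}\right)\right) \left(f - 17 f\right) = \left(f + 3 f \left(1 + f^{2}\right)\right) \left(- 16 f\right) = - 16 f \left(f + 3 f \left(1 + f^{2}\right)\right)$)
$\left(-16536 - 23350\right) + I{\left(72 \right)} = \left(-16536 - 23350\right) + 72^{2} \left(-64 - 48 \cdot 72^{2}\right) = -39886 + 5184 \left(-64 - 248832\right) = -39886 + 5184 \left(-248896\right) = -39886 - 1290276864 = -1290316750$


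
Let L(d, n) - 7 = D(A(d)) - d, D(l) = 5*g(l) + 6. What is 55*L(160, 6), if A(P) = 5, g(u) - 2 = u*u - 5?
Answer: -2035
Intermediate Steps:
g(u) = -3 + u² (g(u) = 2 + (u*u - 5) = 2 + (u² - 5) = 2 + (-5 + u²) = -3 + u²)
D(l) = -9 + 5*l² (D(l) = 5*(-3 + l²) + 6 = (-15 + 5*l²) + 6 = -9 + 5*l²)
L(d, n) = 123 - d (L(d, n) = 7 + ((-9 + 5*5²) - d) = 7 + ((-9 + 5*25) - d) = 7 + ((-9 + 125) - d) = 7 + (116 - d) = 123 - d)
55*L(160, 6) = 55*(123 - 1*160) = 55*(123 - 160) = 55*(-37) = -2035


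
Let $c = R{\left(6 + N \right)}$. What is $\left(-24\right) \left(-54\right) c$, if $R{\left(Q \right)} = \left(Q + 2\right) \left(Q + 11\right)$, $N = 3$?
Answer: $285120$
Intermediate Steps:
$R{\left(Q \right)} = \left(2 + Q\right) \left(11 + Q\right)$
$c = 220$ ($c = 22 + \left(6 + 3\right)^{2} + 13 \left(6 + 3\right) = 22 + 9^{2} + 13 \cdot 9 = 22 + 81 + 117 = 220$)
$\left(-24\right) \left(-54\right) c = \left(-24\right) \left(-54\right) 220 = 1296 \cdot 220 = 285120$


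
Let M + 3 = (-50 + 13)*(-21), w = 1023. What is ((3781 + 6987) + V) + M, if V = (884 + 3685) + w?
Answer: 17134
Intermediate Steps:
M = 774 (M = -3 + (-50 + 13)*(-21) = -3 - 37*(-21) = -3 + 777 = 774)
V = 5592 (V = (884 + 3685) + 1023 = 4569 + 1023 = 5592)
((3781 + 6987) + V) + M = ((3781 + 6987) + 5592) + 774 = (10768 + 5592) + 774 = 16360 + 774 = 17134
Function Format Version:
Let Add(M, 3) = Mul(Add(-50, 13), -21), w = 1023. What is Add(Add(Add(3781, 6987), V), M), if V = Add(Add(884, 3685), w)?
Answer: 17134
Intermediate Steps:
M = 774 (M = Add(-3, Mul(Add(-50, 13), -21)) = Add(-3, Mul(-37, -21)) = Add(-3, 777) = 774)
V = 5592 (V = Add(Add(884, 3685), 1023) = Add(4569, 1023) = 5592)
Add(Add(Add(3781, 6987), V), M) = Add(Add(Add(3781, 6987), 5592), 774) = Add(Add(10768, 5592), 774) = Add(16360, 774) = 17134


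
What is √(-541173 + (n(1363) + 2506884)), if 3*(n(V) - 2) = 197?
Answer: 2*√4423002/3 ≈ 1402.1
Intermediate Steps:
n(V) = 203/3 (n(V) = 2 + (⅓)*197 = 2 + 197/3 = 203/3)
√(-541173 + (n(1363) + 2506884)) = √(-541173 + (203/3 + 2506884)) = √(-541173 + 7520855/3) = √(5897336/3) = 2*√4423002/3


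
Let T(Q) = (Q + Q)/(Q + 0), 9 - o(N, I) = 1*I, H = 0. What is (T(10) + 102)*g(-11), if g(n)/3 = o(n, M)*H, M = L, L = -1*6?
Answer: 0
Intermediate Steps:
L = -6
M = -6
o(N, I) = 9 - I
T(Q) = 2 (T(Q) = (2*Q)/Q = 2)
g(n) = 0 (g(n) = 3*((9 - 1*(-6))*0) = 3*((9 + 6)*0) = 3*(15*0) = 3*0 = 0)
(T(10) + 102)*g(-11) = (2 + 102)*0 = 104*0 = 0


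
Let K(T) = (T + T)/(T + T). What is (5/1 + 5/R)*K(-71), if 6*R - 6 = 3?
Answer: 25/3 ≈ 8.3333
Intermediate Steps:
R = 3/2 (R = 1 + (⅙)*3 = 1 + ½ = 3/2 ≈ 1.5000)
K(T) = 1 (K(T) = (2*T)/((2*T)) = (2*T)*(1/(2*T)) = 1)
(5/1 + 5/R)*K(-71) = (5/1 + 5/(3/2))*1 = (5*1 + 5*(⅔))*1 = (5 + 10/3)*1 = (25/3)*1 = 25/3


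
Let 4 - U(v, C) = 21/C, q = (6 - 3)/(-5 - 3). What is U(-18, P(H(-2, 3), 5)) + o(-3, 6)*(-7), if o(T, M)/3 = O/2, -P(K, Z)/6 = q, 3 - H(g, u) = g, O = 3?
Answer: -221/6 ≈ -36.833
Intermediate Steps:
q = -3/8 (q = 3/(-8) = 3*(-⅛) = -3/8 ≈ -0.37500)
H(g, u) = 3 - g
P(K, Z) = 9/4 (P(K, Z) = -6*(-3/8) = 9/4)
o(T, M) = 9/2 (o(T, M) = 3*(3/2) = 9/2)
U(v, C) = 4 - 21/C
U(-18, P(H(-2, 3), 5)) + o(-3, 6)*(-7) = (4 - 21/9/4) + (9/2)*(-7) = (4 - 21*4/9) - 63/2 = (4 - 28/3) - 63/2 = -16/3 - 63/2 = -221/6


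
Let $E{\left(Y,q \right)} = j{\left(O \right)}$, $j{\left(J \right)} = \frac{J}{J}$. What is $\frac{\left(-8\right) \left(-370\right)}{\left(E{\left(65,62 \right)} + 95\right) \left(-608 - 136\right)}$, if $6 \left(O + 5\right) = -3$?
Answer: $- \frac{185}{4464} \approx -0.041443$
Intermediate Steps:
$O = - \frac{11}{2}$ ($O = -5 + \frac{1}{6} \left(-3\right) = -5 - \frac{1}{2} = - \frac{11}{2} \approx -5.5$)
$j{\left(J \right)} = 1$
$E{\left(Y,q \right)} = 1$
$\frac{\left(-8\right) \left(-370\right)}{\left(E{\left(65,62 \right)} + 95\right) \left(-608 - 136\right)} = \frac{\left(-8\right) \left(-370\right)}{\left(1 + 95\right) \left(-608 - 136\right)} = \frac{2960}{96 \left(-744\right)} = \frac{2960}{-71424} = 2960 \left(- \frac{1}{71424}\right) = - \frac{185}{4464}$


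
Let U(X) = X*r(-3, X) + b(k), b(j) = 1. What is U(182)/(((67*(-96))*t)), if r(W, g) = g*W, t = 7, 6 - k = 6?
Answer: 99371/45024 ≈ 2.2071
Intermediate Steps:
k = 0 (k = 6 - 1*6 = 6 - 6 = 0)
r(W, g) = W*g
U(X) = 1 - 3*X² (U(X) = X*(-3*X) + 1 = -3*X² + 1 = 1 - 3*X²)
U(182)/(((67*(-96))*t)) = (1 - 3*182²)/(((67*(-96))*7)) = (1 - 3*33124)/((-6432*7)) = (1 - 99372)/(-45024) = -99371*(-1/45024) = 99371/45024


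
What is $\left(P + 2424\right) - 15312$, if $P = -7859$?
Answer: $-20747$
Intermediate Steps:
$\left(P + 2424\right) - 15312 = \left(-7859 + 2424\right) - 15312 = -5435 - 15312 = -20747$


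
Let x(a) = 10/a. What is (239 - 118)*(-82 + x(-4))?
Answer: -20449/2 ≈ -10225.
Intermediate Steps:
(239 - 118)*(-82 + x(-4)) = (239 - 118)*(-82 + 10/(-4)) = 121*(-82 + 10*(-¼)) = 121*(-82 - 5/2) = 121*(-169/2) = -20449/2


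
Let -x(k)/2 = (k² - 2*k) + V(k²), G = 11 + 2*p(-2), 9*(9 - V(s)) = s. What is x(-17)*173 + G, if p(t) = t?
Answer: -933791/9 ≈ -1.0375e+5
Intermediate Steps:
V(s) = 9 - s/9
G = 7 (G = 11 + 2*(-2) = 11 - 4 = 7)
x(k) = -18 + 4*k - 16*k²/9 (x(k) = -2*((k² - 2*k) + (9 - k²/9)) = -2*(9 - 2*k + 8*k²/9) = -18 + 4*k - 16*k²/9)
x(-17)*173 + G = (-18 + 4*(-17) - 16/9*(-17)²)*173 + 7 = (-18 - 68 - 16/9*289)*173 + 7 = (-18 - 68 - 4624/9)*173 + 7 = -5398/9*173 + 7 = -933854/9 + 7 = -933791/9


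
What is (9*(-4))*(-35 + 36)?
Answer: -36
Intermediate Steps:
(9*(-4))*(-35 + 36) = -36*1 = -36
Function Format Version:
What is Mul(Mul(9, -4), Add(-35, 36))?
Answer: -36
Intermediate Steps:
Mul(Mul(9, -4), Add(-35, 36)) = Mul(-36, 1) = -36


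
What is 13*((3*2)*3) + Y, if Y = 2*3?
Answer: 240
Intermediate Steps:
Y = 6
13*((3*2)*3) + Y = 13*((3*2)*3) + 6 = 13*(6*3) + 6 = 13*18 + 6 = 234 + 6 = 240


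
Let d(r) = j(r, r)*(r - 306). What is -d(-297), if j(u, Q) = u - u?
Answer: 0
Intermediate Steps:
j(u, Q) = 0
d(r) = 0 (d(r) = 0*(r - 306) = 0*(-306 + r) = 0)
-d(-297) = -1*0 = 0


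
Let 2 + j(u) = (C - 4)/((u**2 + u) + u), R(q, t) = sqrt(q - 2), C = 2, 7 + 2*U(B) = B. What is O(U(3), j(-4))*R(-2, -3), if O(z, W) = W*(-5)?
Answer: 45*I/2 ≈ 22.5*I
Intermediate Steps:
U(B) = -7/2 + B/2
R(q, t) = sqrt(-2 + q)
j(u) = -2 - 2/(u**2 + 2*u) (j(u) = -2 + (2 - 4)/((u**2 + u) + u) = -2 - 2/((u + u**2) + u) = -2 - 2/(u**2 + 2*u))
O(z, W) = -5*W
O(U(3), j(-4))*R(-2, -3) = (-10*(-1 - 1*(-4)**2 - 2*(-4))/((-4)*(2 - 4)))*sqrt(-2 - 2) = (-10*(-1)*(-1 - 1*16 + 8)/(4*(-2)))*sqrt(-4) = (-10*(-1)*(-1)*(-1 - 16 + 8)/(4*2))*(2*I) = (-10*(-1)*(-1)*(-9)/(4*2))*(2*I) = (-5*(-9/4))*(2*I) = 45*(2*I)/4 = 45*I/2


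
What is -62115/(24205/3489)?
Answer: -43343847/4841 ≈ -8953.5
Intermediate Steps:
-62115/(24205/3489) = -62115/(24205*(1/3489)) = -62115/24205/3489 = -62115*3489/24205 = -43343847/4841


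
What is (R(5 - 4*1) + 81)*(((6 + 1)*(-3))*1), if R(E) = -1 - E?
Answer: -1659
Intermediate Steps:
(R(5 - 4*1) + 81)*(((6 + 1)*(-3))*1) = ((-1 - (5 - 4*1)) + 81)*(((6 + 1)*(-3))*1) = ((-1 - (5 - 4)) + 81)*((7*(-3))*1) = ((-1 - 1*1) + 81)*(-21*1) = ((-1 - 1) + 81)*(-21) = (-2 + 81)*(-21) = 79*(-21) = -1659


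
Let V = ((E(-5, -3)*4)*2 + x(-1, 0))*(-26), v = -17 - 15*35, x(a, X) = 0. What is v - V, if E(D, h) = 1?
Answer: -334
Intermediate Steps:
v = -542 (v = -17 - 525 = -542)
V = -208 (V = ((1*4)*2 + 0)*(-26) = (4*2 + 0)*(-26) = (8 + 0)*(-26) = 8*(-26) = -208)
v - V = -542 - 1*(-208) = -542 + 208 = -334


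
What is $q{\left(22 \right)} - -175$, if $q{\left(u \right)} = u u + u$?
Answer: $681$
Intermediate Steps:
$q{\left(u \right)} = u + u^{2}$ ($q{\left(u \right)} = u^{2} + u = u + u^{2}$)
$q{\left(22 \right)} - -175 = 22 \left(1 + 22\right) - -175 = 22 \cdot 23 + 175 = 506 + 175 = 681$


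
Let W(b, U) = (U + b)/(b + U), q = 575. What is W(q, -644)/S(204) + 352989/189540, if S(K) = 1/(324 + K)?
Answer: 858377/1620 ≈ 529.86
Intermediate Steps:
W(b, U) = 1 (W(b, U) = (U + b)/(U + b) = 1)
W(q, -644)/S(204) + 352989/189540 = 1/1/(324 + 204) + 352989/189540 = 1/1/528 + 352989*(1/189540) = 1/(1/528) + 3017/1620 = 1*528 + 3017/1620 = 528 + 3017/1620 = 858377/1620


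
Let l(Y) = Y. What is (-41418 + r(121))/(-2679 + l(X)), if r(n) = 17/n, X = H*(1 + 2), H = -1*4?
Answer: 5011561/325611 ≈ 15.391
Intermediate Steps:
H = -4
X = -12 (X = -4*(1 + 2) = -4*3 = -12)
(-41418 + r(121))/(-2679 + l(X)) = (-41418 + 17/121)/(-2679 - 12) = (-41418 + 17*(1/121))/(-2691) = (-41418 + 17/121)*(-1/2691) = -5011561/121*(-1/2691) = 5011561/325611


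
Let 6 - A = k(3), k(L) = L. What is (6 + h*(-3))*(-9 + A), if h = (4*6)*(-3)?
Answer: -1332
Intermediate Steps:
h = -72 (h = 24*(-3) = -72)
A = 3 (A = 6 - 1*3 = 6 - 3 = 3)
(6 + h*(-3))*(-9 + A) = (6 - 72*(-3))*(-9 + 3) = (6 + 216)*(-6) = 222*(-6) = -1332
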